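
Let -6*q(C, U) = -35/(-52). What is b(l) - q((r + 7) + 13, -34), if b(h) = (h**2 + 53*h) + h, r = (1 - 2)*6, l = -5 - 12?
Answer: -196213/312 ≈ -628.89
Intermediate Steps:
l = -17
r = -6 (r = -1*6 = -6)
b(h) = h**2 + 54*h
q(C, U) = -35/312 (q(C, U) = -(-35)/(6*(-52)) = -(-35)*(-1)/(6*52) = -1/6*35/52 = -35/312)
b(l) - q((r + 7) + 13, -34) = -17*(54 - 17) - 1*(-35/312) = -17*37 + 35/312 = -629 + 35/312 = -196213/312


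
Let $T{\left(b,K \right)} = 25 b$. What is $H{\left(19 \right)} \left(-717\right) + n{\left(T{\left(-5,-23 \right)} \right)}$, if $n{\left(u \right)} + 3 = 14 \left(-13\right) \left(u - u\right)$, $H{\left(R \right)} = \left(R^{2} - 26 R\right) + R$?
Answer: $81735$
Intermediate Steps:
$H{\left(R \right)} = R^{2} - 25 R$
$n{\left(u \right)} = -3$ ($n{\left(u \right)} = -3 + 14 \left(-13\right) \left(u - u\right) = -3 - 0 = -3 + 0 = -3$)
$H{\left(19 \right)} \left(-717\right) + n{\left(T{\left(-5,-23 \right)} \right)} = 19 \left(-25 + 19\right) \left(-717\right) - 3 = 19 \left(-6\right) \left(-717\right) - 3 = \left(-114\right) \left(-717\right) - 3 = 81738 - 3 = 81735$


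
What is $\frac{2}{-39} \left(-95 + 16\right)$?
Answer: $\frac{158}{39} \approx 4.0513$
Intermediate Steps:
$\frac{2}{-39} \left(-95 + 16\right) = 2 \left(- \frac{1}{39}\right) \left(-79\right) = \left(- \frac{2}{39}\right) \left(-79\right) = \frac{158}{39}$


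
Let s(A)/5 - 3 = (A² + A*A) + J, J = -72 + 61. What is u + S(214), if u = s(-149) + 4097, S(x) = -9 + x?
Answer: 226272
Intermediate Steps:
J = -11
s(A) = -40 + 10*A² (s(A) = 15 + 5*((A² + A*A) - 11) = 15 + 5*((A² + A²) - 11) = 15 + 5*(2*A² - 11) = 15 + 5*(-11 + 2*A²) = 15 + (-55 + 10*A²) = -40 + 10*A²)
u = 226067 (u = (-40 + 10*(-149)²) + 4097 = (-40 + 10*22201) + 4097 = (-40 + 222010) + 4097 = 221970 + 4097 = 226067)
u + S(214) = 226067 + (-9 + 214) = 226067 + 205 = 226272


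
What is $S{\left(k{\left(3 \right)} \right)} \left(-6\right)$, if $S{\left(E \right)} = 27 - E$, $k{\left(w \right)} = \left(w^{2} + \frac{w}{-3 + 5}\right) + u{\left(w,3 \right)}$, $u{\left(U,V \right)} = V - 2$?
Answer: $-93$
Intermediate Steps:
$u{\left(U,V \right)} = -2 + V$
$k{\left(w \right)} = 1 + w^{2} + \frac{w}{2}$ ($k{\left(w \right)} = \left(w^{2} + \frac{w}{-3 + 5}\right) + \left(-2 + 3\right) = \left(w^{2} + \frac{w}{2}\right) + 1 = 1 + w^{2} + \frac{w}{2}$)
$S{\left(k{\left(3 \right)} \right)} \left(-6\right) = \left(27 - \left(1 + 3^{2} + \frac{1}{2} \cdot 3\right)\right) \left(-6\right) = \left(27 - \left(1 + 9 + \frac{3}{2}\right)\right) \left(-6\right) = \left(27 - \frac{23}{2}\right) \left(-6\right) = \frac{31}{2} \left(-6\right) = -93$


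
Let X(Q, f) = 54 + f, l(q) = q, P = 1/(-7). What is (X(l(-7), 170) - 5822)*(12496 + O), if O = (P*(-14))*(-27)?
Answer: -69650316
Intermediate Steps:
P = -1/7 ≈ -0.14286
O = -54 (O = -1/7*(-14)*(-27) = 2*(-27) = -54)
(X(l(-7), 170) - 5822)*(12496 + O) = ((54 + 170) - 5822)*(12496 - 54) = (224 - 5822)*12442 = -5598*12442 = -69650316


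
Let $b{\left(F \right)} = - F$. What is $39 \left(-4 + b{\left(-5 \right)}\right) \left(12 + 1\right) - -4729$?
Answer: $5236$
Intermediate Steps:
$39 \left(-4 + b{\left(-5 \right)}\right) \left(12 + 1\right) - -4729 = 39 \left(-4 - -5\right) \left(12 + 1\right) - -4729 = 39 \left(-4 + 5\right) 13 + 4729 = 39 \cdot 1 \cdot 13 + 4729 = 39 \cdot 13 + 4729 = 507 + 4729 = 5236$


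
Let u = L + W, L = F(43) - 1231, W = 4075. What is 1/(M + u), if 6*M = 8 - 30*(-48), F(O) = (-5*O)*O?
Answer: -3/18479 ≈ -0.00016235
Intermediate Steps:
F(O) = -5*O²
L = -10476 (L = -5*43² - 1231 = -5*1849 - 1231 = -9245 - 1231 = -10476)
M = 724/3 (M = (8 - 30*(-48))/6 = (8 + 1440)/6 = (⅙)*1448 = 724/3 ≈ 241.33)
u = -6401 (u = -10476 + 4075 = -6401)
1/(M + u) = 1/(724/3 - 6401) = 1/(-18479/3) = -3/18479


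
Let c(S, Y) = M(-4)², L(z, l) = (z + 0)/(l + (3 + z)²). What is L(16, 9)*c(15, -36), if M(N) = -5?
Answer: 40/37 ≈ 1.0811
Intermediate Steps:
L(z, l) = z/(l + (3 + z)²)
c(S, Y) = 25 (c(S, Y) = (-5)² = 25)
L(16, 9)*c(15, -36) = (16/(9 + (3 + 16)²))*25 = (16/(9 + 19²))*25 = (16/(9 + 361))*25 = (16/370)*25 = (16*(1/370))*25 = (8/185)*25 = 40/37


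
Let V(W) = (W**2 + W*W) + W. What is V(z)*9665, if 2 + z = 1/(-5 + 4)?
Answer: 144975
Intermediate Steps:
z = -3 (z = -2 + 1/(-5 + 4) = -2 + 1/(-1) = -2 - 1 = -3)
V(W) = W + 2*W**2 (V(W) = (W**2 + W**2) + W = 2*W**2 + W = W + 2*W**2)
V(z)*9665 = -3*(1 + 2*(-3))*9665 = -3*(1 - 6)*9665 = -3*(-5)*9665 = 15*9665 = 144975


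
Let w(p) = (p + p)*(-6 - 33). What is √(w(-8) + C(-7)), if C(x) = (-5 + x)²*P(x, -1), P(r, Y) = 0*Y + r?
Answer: 8*I*√6 ≈ 19.596*I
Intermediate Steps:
P(r, Y) = r (P(r, Y) = 0 + r = r)
C(x) = x*(-5 + x)² (C(x) = (-5 + x)²*x = x*(-5 + x)²)
w(p) = -78*p (w(p) = (2*p)*(-39) = -78*p)
√(w(-8) + C(-7)) = √(-78*(-8) - 7*(-5 - 7)²) = √(624 - 7*(-12)²) = √(624 - 7*144) = √(624 - 1008) = √(-384) = 8*I*√6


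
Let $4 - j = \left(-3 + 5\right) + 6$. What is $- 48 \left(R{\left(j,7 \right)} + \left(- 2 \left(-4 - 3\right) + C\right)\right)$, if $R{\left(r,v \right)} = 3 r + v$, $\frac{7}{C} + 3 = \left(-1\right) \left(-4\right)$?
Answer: $-768$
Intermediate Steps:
$C = 7$ ($C = \frac{7}{-3 - -4} = \frac{7}{-3 + 4} = \frac{7}{1} = 7 \cdot 1 = 7$)
$j = -4$ ($j = 4 - \left(\left(-3 + 5\right) + 6\right) = 4 - \left(2 + 6\right) = 4 - 8 = -4$)
$R{\left(r,v \right)} = v + 3 r$
$- 48 \left(R{\left(j,7 \right)} + \left(- 2 \left(-4 - 3\right) + C\right)\right) = - 48 \left(\left(7 + 3 \left(-4\right)\right) - \left(-7 + 2 \left(-4 - 3\right)\right)\right) = - 48 \left(\left(7 - 12\right) - \left(-7 + 2 \left(-4 - 3\right)\right)\right) = - 48 \left(-5 + \left(\left(-2\right) \left(-7\right) + 7\right)\right) = - 48 \left(-5 + \left(14 + 7\right)\right) = - 48 \left(-5 + 21\right) = \left(-48\right) 16 = -768$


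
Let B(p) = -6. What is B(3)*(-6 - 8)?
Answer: 84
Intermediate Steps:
B(3)*(-6 - 8) = -6*(-6 - 8) = -6*(-14) = 84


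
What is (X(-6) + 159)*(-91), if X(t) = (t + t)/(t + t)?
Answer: -14560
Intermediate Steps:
X(t) = 1 (X(t) = (2*t)/((2*t)) = (2*t)*(1/(2*t)) = 1)
(X(-6) + 159)*(-91) = (1 + 159)*(-91) = 160*(-91) = -14560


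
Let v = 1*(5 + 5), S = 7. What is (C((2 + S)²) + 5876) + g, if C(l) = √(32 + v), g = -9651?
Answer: -3775 + √42 ≈ -3768.5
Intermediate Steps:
v = 10 (v = 1*10 = 10)
C(l) = √42 (C(l) = √(32 + 10) = √42)
(C((2 + S)²) + 5876) + g = (√42 + 5876) - 9651 = (5876 + √42) - 9651 = -3775 + √42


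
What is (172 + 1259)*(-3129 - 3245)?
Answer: -9121194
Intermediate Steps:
(172 + 1259)*(-3129 - 3245) = 1431*(-6374) = -9121194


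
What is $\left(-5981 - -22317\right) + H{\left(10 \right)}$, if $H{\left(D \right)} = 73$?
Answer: $16409$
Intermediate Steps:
$\left(-5981 - -22317\right) + H{\left(10 \right)} = \left(-5981 - -22317\right) + 73 = \left(-5981 + 22317\right) + 73 = 16336 + 73 = 16409$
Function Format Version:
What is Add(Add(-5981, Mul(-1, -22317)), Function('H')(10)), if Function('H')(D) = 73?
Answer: 16409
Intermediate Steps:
Add(Add(-5981, Mul(-1, -22317)), Function('H')(10)) = Add(Add(-5981, Mul(-1, -22317)), 73) = Add(Add(-5981, 22317), 73) = Add(16336, 73) = 16409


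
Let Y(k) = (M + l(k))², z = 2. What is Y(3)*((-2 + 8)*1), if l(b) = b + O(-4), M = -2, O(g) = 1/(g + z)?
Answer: 3/2 ≈ 1.5000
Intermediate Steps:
O(g) = 1/(2 + g) (O(g) = 1/(g + 2) = 1/(2 + g))
l(b) = -½ + b (l(b) = b + 1/(2 - 4) = b + 1/(-2) = b - ½ = -½ + b)
Y(k) = (-5/2 + k)² (Y(k) = (-2 + (-½ + k))² = (-5/2 + k)²)
Y(3)*((-2 + 8)*1) = ((-5 + 2*3)²/4)*((-2 + 8)*1) = ((-5 + 6)²/4)*(6*1) = ((¼)*1²)*6 = ((¼)*1)*6 = (¼)*6 = 3/2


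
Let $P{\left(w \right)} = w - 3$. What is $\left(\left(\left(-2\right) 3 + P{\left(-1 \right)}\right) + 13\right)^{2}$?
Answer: $9$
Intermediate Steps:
$P{\left(w \right)} = -3 + w$ ($P{\left(w \right)} = w - 3 = -3 + w$)
$\left(\left(\left(-2\right) 3 + P{\left(-1 \right)}\right) + 13\right)^{2} = \left(\left(\left(-2\right) 3 - 4\right) + 13\right)^{2} = \left(\left(-6 - 4\right) + 13\right)^{2} = \left(-10 + 13\right)^{2} = 3^{2} = 9$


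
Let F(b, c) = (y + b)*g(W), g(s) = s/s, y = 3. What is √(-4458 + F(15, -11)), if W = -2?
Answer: 2*I*√1110 ≈ 66.633*I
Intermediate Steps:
g(s) = 1
F(b, c) = 3 + b (F(b, c) = (3 + b)*1 = 3 + b)
√(-4458 + F(15, -11)) = √(-4458 + (3 + 15)) = √(-4458 + 18) = √(-4440) = 2*I*√1110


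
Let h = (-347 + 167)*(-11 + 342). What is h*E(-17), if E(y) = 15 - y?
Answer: -1906560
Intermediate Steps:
h = -59580 (h = -180*331 = -59580)
h*E(-17) = -59580*(15 - 1*(-17)) = -59580*(15 + 17) = -59580*32 = -1906560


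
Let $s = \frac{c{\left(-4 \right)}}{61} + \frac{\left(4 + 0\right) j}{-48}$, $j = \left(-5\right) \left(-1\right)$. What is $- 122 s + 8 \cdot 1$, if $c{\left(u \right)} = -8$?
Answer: $\frac{449}{6} \approx 74.833$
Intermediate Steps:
$j = 5$
$s = - \frac{401}{732}$ ($s = - \frac{8}{61} + \frac{\left(4 + 0\right) 5}{-48} = \left(-8\right) \frac{1}{61} + 4 \cdot 5 \left(- \frac{1}{48}\right) = - \frac{8}{61} + 20 \left(- \frac{1}{48}\right) = - \frac{8}{61} - \frac{5}{12} = - \frac{401}{732} \approx -0.54781$)
$- 122 s + 8 \cdot 1 = \left(-122\right) \left(- \frac{401}{732}\right) + 8 \cdot 1 = \frac{401}{6} + 8 = \frac{449}{6}$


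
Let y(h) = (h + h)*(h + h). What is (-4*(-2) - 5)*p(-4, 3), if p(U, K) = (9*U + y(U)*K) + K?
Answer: 477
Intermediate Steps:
y(h) = 4*h² (y(h) = (2*h)*(2*h) = 4*h²)
p(U, K) = K + 9*U + 4*K*U² (p(U, K) = (9*U + (4*U²)*K) + K = (9*U + 4*K*U²) + K = K + 9*U + 4*K*U²)
(-4*(-2) - 5)*p(-4, 3) = (-4*(-2) - 5)*(3 + 9*(-4) + 4*3*(-4)²) = (8 - 5)*(3 - 36 + 4*3*16) = 3*(3 - 36 + 192) = 3*159 = 477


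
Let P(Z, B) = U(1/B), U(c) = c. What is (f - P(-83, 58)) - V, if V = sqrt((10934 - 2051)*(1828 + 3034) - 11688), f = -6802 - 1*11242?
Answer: -1046553/58 - sqrt(43177458) ≈ -24615.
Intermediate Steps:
f = -18044 (f = -6802 - 11242 = -18044)
P(Z, B) = 1/B
V = sqrt(43177458) (V = sqrt(8883*4862 - 11688) = sqrt(43189146 - 11688) = sqrt(43177458) ≈ 6571.0)
(f - P(-83, 58)) - V = (-18044 - 1/58) - sqrt(43177458) = -1046553/58 - sqrt(43177458)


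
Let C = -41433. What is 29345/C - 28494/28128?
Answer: -334334677/194237904 ≈ -1.7213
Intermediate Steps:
29345/C - 28494/28128 = 29345/(-41433) - 28494/28128 = 29345*(-1/41433) - 28494*1/28128 = -29345/41433 - 4749/4688 = -334334677/194237904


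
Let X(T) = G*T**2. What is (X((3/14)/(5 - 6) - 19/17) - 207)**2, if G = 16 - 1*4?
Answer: 6916163619600/200533921 ≈ 34489.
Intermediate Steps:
G = 12 (G = 16 - 4 = 12)
X(T) = 12*T**2
(X((3/14)/(5 - 6) - 19/17) - 207)**2 = (12*((3/14)/(5 - 6) - 19/17)**2 - 207)**2 = (12*((3*(1/14))/(-1) - 19*1/17)**2 - 207)**2 = (12*((3/14)*(-1) - 19/17)**2 - 207)**2 = (12*(-3/14 - 19/17)**2 - 207)**2 = (12*(-317/238)**2 - 207)**2 = (12*(100489/56644) - 207)**2 = (301467/14161 - 207)**2 = (-2629860/14161)**2 = 6916163619600/200533921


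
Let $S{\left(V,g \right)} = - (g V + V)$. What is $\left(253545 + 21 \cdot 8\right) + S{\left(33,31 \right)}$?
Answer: $252657$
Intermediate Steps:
$S{\left(V,g \right)} = - V - V g$ ($S{\left(V,g \right)} = - (V g + V) = - (V + V g) = - V - V g$)
$\left(253545 + 21 \cdot 8\right) + S{\left(33,31 \right)} = \left(253545 + 21 \cdot 8\right) - 33 \left(1 + 31\right) = \left(253545 + 168\right) - 33 \cdot 32 = 253713 - 1056 = 252657$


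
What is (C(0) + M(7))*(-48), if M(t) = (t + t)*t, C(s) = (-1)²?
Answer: -4752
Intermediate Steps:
C(s) = 1
M(t) = 2*t² (M(t) = (2*t)*t = 2*t²)
(C(0) + M(7))*(-48) = (1 + 2*7²)*(-48) = (1 + 2*49)*(-48) = (1 + 98)*(-48) = 99*(-48) = -4752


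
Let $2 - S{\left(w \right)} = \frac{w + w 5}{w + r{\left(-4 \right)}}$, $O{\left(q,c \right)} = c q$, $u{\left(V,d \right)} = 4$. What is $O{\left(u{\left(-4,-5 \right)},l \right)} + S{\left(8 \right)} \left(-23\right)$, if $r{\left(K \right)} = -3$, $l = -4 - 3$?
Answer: $\frac{734}{5} \approx 146.8$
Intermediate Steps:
$l = -7$ ($l = -4 - 3 = -7$)
$S{\left(w \right)} = 2 - \frac{6 w}{-3 + w}$ ($S{\left(w \right)} = 2 - \frac{w + w 5}{w - 3} = 2 - \frac{w + 5 w}{-3 + w} = 2 - \frac{6 w}{-3 + w}$)
$O{\left(u{\left(-4,-5 \right)},l \right)} + S{\left(8 \right)} \left(-23\right) = \left(-7\right) 4 + \frac{2 \left(-3 - 16\right)}{-3 + 8} \left(-23\right) = -28 + \frac{2 \left(-3 - 16\right)}{5} \left(-23\right) = -28 + 2 \cdot \frac{1}{5} \left(-19\right) \left(-23\right) = -28 - - \frac{874}{5} = -28 + \frac{874}{5} = \frac{734}{5}$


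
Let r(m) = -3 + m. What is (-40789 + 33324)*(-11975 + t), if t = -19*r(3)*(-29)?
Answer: 89393375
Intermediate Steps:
t = 0 (t = -19*(-3 + 3)*(-29) = -19*0*(-29) = 0*(-29) = 0)
(-40789 + 33324)*(-11975 + t) = (-40789 + 33324)*(-11975 + 0) = -7465*(-11975) = 89393375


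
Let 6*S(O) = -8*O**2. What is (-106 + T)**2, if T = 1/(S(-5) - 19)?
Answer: 277056025/24649 ≈ 11240.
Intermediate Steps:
S(O) = -4*O**2/3 (S(O) = (-8*O**2)/6 = -4*O**2/3)
T = -3/157 (T = 1/(-4/3*(-5)**2 - 19) = 1/(-4/3*25 - 19) = 1/(-100/3 - 19) = 1/(-157/3) = -3/157 ≈ -0.019108)
(-106 + T)**2 = (-106 - 3/157)**2 = (-16645/157)**2 = 277056025/24649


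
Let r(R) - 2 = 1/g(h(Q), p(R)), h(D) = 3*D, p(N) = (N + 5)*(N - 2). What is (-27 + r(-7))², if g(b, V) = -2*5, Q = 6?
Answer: 63001/100 ≈ 630.01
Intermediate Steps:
p(N) = (-2 + N)*(5 + N) (p(N) = (5 + N)*(-2 + N) = (-2 + N)*(5 + N))
g(b, V) = -10
r(R) = 19/10 (r(R) = 2 + 1/(-10) = 2 - ⅒ = 19/10)
(-27 + r(-7))² = (-27 + 19/10)² = (-251/10)² = 63001/100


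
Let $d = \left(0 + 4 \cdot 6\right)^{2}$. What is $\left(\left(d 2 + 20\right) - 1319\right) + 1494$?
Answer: $1347$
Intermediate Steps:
$d = 576$ ($d = \left(0 + 24\right)^{2} = 24^{2} = 576$)
$\left(\left(d 2 + 20\right) - 1319\right) + 1494 = \left(\left(576 \cdot 2 + 20\right) - 1319\right) + 1494 = \left(\left(1152 + 20\right) - 1319\right) + 1494 = \left(1172 - 1319\right) + 1494 = -147 + 1494 = 1347$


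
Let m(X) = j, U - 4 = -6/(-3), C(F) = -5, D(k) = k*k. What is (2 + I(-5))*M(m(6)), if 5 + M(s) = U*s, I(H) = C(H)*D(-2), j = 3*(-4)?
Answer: 1386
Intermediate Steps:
D(k) = k²
j = -12
U = 6 (U = 4 - 6/(-3) = 4 - 6*(-⅓) = 4 + 2 = 6)
m(X) = -12
I(H) = -20 (I(H) = -5*(-2)² = -5*4 = -20)
M(s) = -5 + 6*s
(2 + I(-5))*M(m(6)) = (2 - 20)*(-5 + 6*(-12)) = -18*(-5 - 72) = -18*(-77) = 1386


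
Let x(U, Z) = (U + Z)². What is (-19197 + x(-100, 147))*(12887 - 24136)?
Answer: 191098012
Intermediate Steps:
(-19197 + x(-100, 147))*(12887 - 24136) = (-19197 + (-100 + 147)²)*(12887 - 24136) = (-19197 + 47²)*(-11249) = (-19197 + 2209)*(-11249) = -16988*(-11249) = 191098012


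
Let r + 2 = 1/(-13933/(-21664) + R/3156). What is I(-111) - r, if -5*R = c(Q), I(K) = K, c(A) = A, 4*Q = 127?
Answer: -6057980723/54793727 ≈ -110.56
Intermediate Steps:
Q = 127/4 (Q = (¼)*127 = 127/4 ≈ 31.750)
R = -127/20 (R = -⅕*127/4 = -127/20 ≈ -6.3500)
r = -24122974/54793727 (r = -2 + 1/(-13933/(-21664) - 127/20/3156) = -2 + 1/(-13933*(-1/21664) - 127/20*1/3156) = -2 + 1/(13933/21664 - 127/63120) = -2 + 1/(54793727/85464480) = -2 + 85464480/54793727 = -24122974/54793727 ≈ -0.44025)
I(-111) - r = -111 - 1*(-24122974/54793727) = -111 + 24122974/54793727 = -6057980723/54793727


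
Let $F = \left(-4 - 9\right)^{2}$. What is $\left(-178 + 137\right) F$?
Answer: $-6929$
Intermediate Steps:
$F = 169$ ($F = \left(-13\right)^{2} = 169$)
$\left(-178 + 137\right) F = \left(-178 + 137\right) 169 = \left(-41\right) 169 = -6929$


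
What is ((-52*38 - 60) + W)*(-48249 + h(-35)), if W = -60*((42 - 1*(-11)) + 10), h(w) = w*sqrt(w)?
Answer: 280616184 + 203560*I*sqrt(35) ≈ 2.8062e+8 + 1.2043e+6*I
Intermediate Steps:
h(w) = w**(3/2)
W = -3780 (W = -60*((42 + 11) + 10) = -60*(53 + 10) = -60*63 = -3780)
((-52*38 - 60) + W)*(-48249 + h(-35)) = ((-52*38 - 60) - 3780)*(-48249 + (-35)**(3/2)) = ((-1976 - 60) - 3780)*(-48249 - 35*I*sqrt(35)) = (-2036 - 3780)*(-48249 - 35*I*sqrt(35)) = -5816*(-48249 - 35*I*sqrt(35)) = 280616184 + 203560*I*sqrt(35)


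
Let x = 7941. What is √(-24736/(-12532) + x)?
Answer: √77965760821/3133 ≈ 89.123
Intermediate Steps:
√(-24736/(-12532) + x) = √(-24736/(-12532) + 7941) = √(-24736*(-1/12532) + 7941) = √(6184/3133 + 7941) = √(24885337/3133) = √77965760821/3133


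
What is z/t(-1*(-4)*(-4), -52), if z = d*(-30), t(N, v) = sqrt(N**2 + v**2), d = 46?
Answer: -69*sqrt(185)/37 ≈ -25.365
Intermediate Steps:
z = -1380 (z = 46*(-30) = -1380)
z/t(-1*(-4)*(-4), -52) = -1380/sqrt((-1*(-4)*(-4))**2 + (-52)**2) = -1380/sqrt((4*(-4))**2 + 2704) = -1380/sqrt((-16)**2 + 2704) = -1380/sqrt(256 + 2704) = -1380*sqrt(185)/740 = -69*sqrt(185)/37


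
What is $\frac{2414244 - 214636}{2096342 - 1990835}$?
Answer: $\frac{2199608}{105507} \approx 20.848$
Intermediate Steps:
$\frac{2414244 - 214636}{2096342 - 1990835} = \frac{2414244 - 214636}{105507} = 2199608 \cdot \frac{1}{105507} = \frac{2199608}{105507}$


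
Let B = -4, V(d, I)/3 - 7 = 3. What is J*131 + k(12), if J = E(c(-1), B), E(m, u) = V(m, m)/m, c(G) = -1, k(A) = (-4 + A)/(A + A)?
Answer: -11789/3 ≈ -3929.7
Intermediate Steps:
V(d, I) = 30 (V(d, I) = 21 + 3*3 = 21 + 9 = 30)
k(A) = (-4 + A)/(2*A) (k(A) = (-4 + A)/((2*A)) = (-4 + A)*(1/(2*A)) = (-4 + A)/(2*A))
E(m, u) = 30/m
J = -30 (J = 30/(-1) = 30*(-1) = -30)
J*131 + k(12) = -30*131 + (½)*(-4 + 12)/12 = -3930 + (½)*(1/12)*8 = -3930 + ⅓ = -11789/3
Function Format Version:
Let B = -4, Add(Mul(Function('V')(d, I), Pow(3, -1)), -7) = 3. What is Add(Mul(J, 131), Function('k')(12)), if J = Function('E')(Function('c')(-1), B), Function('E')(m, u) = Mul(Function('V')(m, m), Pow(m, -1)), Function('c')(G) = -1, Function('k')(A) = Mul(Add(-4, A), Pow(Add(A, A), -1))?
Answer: Rational(-11789, 3) ≈ -3929.7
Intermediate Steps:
Function('V')(d, I) = 30 (Function('V')(d, I) = Add(21, Mul(3, 3)) = Add(21, 9) = 30)
Function('k')(A) = Mul(Rational(1, 2), Pow(A, -1), Add(-4, A)) (Function('k')(A) = Mul(Add(-4, A), Pow(Mul(2, A), -1)) = Mul(Add(-4, A), Mul(Rational(1, 2), Pow(A, -1))) = Mul(Rational(1, 2), Pow(A, -1), Add(-4, A)))
Function('E')(m, u) = Mul(30, Pow(m, -1))
J = -30 (J = Mul(30, Pow(-1, -1)) = Mul(30, -1) = -30)
Add(Mul(J, 131), Function('k')(12)) = Add(Mul(-30, 131), Mul(Rational(1, 2), Pow(12, -1), Add(-4, 12))) = Add(-3930, Mul(Rational(1, 2), Rational(1, 12), 8)) = Add(-3930, Rational(1, 3)) = Rational(-11789, 3)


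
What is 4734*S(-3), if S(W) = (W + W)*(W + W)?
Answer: 170424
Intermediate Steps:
S(W) = 4*W**2 (S(W) = (2*W)*(2*W) = 4*W**2)
4734*S(-3) = 4734*(4*(-3)**2) = 4734*(4*9) = 4734*36 = 170424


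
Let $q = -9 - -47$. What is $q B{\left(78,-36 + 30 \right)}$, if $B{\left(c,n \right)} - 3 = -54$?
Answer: $-1938$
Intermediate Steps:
$B{\left(c,n \right)} = -51$ ($B{\left(c,n \right)} = 3 - 54 = -51$)
$q = 38$ ($q = -9 + 47 = 38$)
$q B{\left(78,-36 + 30 \right)} = 38 \left(-51\right) = -1938$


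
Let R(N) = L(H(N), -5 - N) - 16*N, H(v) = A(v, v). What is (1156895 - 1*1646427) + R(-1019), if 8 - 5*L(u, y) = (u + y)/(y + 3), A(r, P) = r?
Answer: -2406356239/5085 ≈ -4.7323e+5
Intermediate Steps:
H(v) = v
L(u, y) = 8/5 - (u + y)/(5*(3 + y)) (L(u, y) = 8/5 - (u + y)/(5*(y + 3)) = 8/5 - (u + y)/(5*(3 + y)))
R(N) = -16*N + (-11 - 8*N)/(5*(-2 - N)) (R(N) = (24 - N + 7*(-5 - N))/(5*(3 + (-5 - N))) - 16*N = (24 - N + (-35 - 7*N))/(5*(-2 - N)) - 16*N = (-11 - 8*N)/(5*(-2 - N)) - 16*N = -16*N + (-11 - 8*N)/(5*(-2 - N)))
(1156895 - 1*1646427) + R(-1019) = (1156895 - 1*1646427) + (11 - 152*(-1019) - 80*(-1019)²)/(5*(2 - 1019)) = (1156895 - 1646427) + (⅕)*(11 + 154888 - 80*1038361)/(-1017) = -489532 + (⅕)*(-1/1017)*(11 + 154888 - 83068880) = -489532 + (⅕)*(-1/1017)*(-82913981) = -489532 + 82913981/5085 = -2406356239/5085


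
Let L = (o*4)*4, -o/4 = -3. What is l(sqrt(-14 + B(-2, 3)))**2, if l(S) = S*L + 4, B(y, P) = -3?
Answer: -626672 + 1536*I*sqrt(17) ≈ -6.2667e+5 + 6333.1*I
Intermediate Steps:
o = 12 (o = -4*(-3) = 12)
L = 192 (L = (12*4)*4 = 48*4 = 192)
l(S) = 4 + 192*S (l(S) = S*192 + 4 = 192*S + 4 = 4 + 192*S)
l(sqrt(-14 + B(-2, 3)))**2 = (4 + 192*sqrt(-14 - 3))**2 = (4 + 192*sqrt(-17))**2 = (4 + 192*(I*sqrt(17)))**2 = (4 + 192*I*sqrt(17))**2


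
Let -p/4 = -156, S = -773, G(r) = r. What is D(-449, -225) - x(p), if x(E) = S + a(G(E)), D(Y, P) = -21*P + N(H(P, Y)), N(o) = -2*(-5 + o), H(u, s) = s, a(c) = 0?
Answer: 6406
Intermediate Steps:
N(o) = 10 - 2*o
p = 624 (p = -4*(-156) = 624)
D(Y, P) = 10 - 21*P - 2*Y (D(Y, P) = -21*P + (10 - 2*Y) = 10 - 21*P - 2*Y)
x(E) = -773 (x(E) = -773 + 0 = -773)
D(-449, -225) - x(p) = (10 - 21*(-225) - 2*(-449)) - 1*(-773) = (10 + 4725 + 898) + 773 = 5633 + 773 = 6406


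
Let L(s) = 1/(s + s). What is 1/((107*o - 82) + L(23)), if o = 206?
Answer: 46/1010161 ≈ 4.5537e-5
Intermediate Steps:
L(s) = 1/(2*s)
1/((107*o - 82) + L(23)) = 1/((107*206 - 82) + (1/2)/23) = 1/((22042 - 82) + (1/2)*(1/23)) = 1/(21960 + 1/46) = 1/(1010161/46) = 46/1010161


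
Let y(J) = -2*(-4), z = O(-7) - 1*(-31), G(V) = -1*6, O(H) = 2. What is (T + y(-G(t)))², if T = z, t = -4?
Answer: 1681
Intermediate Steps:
G(V) = -6
z = 33 (z = 2 - 1*(-31) = 2 + 31 = 33)
T = 33
y(J) = 8
(T + y(-G(t)))² = (33 + 8)² = 41² = 1681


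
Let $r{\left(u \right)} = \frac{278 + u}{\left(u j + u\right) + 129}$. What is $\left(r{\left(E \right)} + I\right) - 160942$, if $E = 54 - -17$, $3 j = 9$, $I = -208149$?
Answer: $- \frac{152434234}{413} \approx -3.6909 \cdot 10^{5}$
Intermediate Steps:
$j = 3$ ($j = \frac{1}{3} \cdot 9 = 3$)
$E = 71$ ($E = 54 + 17 = 71$)
$r{\left(u \right)} = \frac{278 + u}{129 + 4 u}$ ($r{\left(u \right)} = \frac{278 + u}{\left(u 3 + u\right) + 129} = \frac{278 + u}{\left(3 u + u\right) + 129} = \frac{278 + u}{4 u + 129} = \frac{278 + u}{129 + 4 u}$)
$\left(r{\left(E \right)} + I\right) - 160942 = \left(\frac{278 + 71}{129 + 4 \cdot 71} - 208149\right) - 160942 = \left(\frac{1}{129 + 284} \cdot 349 - 208149\right) - 160942 = \left(\frac{1}{413} \cdot 349 - 208149\right) - 160942 = \left(\frac{349}{413} - 208149\right) - 160942 = - \frac{85965188}{413} - 160942 = - \frac{152434234}{413}$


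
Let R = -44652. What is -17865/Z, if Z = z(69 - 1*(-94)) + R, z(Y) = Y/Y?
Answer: 17865/44651 ≈ 0.40010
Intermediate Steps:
z(Y) = 1
Z = -44651 (Z = 1 - 44652 = -44651)
-17865/Z = -17865/(-44651) = -17865*(-1/44651) = 17865/44651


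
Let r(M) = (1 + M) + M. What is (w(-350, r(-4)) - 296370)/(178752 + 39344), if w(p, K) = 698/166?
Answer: -24598361/18101968 ≈ -1.3589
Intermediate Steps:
r(M) = 1 + 2*M
w(p, K) = 349/83 (w(p, K) = 698*(1/166) = 349/83)
(w(-350, r(-4)) - 296370)/(178752 + 39344) = (349/83 - 296370)/(178752 + 39344) = -24598361/83/218096 = -24598361/83*1/218096 = -24598361/18101968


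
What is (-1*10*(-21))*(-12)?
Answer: -2520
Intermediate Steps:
(-1*10*(-21))*(-12) = -10*(-21)*(-12) = 210*(-12) = -2520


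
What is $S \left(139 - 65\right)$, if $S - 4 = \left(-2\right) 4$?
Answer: $-296$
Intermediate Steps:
$S = -4$ ($S = 4 - 8 = -4$)
$S \left(139 - 65\right) = - 4 \left(139 - 65\right) = \left(-4\right) 74 = -296$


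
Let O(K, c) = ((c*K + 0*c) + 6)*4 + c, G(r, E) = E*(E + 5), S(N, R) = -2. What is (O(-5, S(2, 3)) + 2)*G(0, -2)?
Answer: -384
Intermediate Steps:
G(r, E) = E*(5 + E)
O(K, c) = 24 + c + 4*K*c (O(K, c) = ((K*c + 0) + 6)*4 + c = (K*c + 6)*4 + c = (6 + K*c)*4 + c = (24 + 4*K*c) + c = 24 + c + 4*K*c)
(O(-5, S(2, 3)) + 2)*G(0, -2) = ((24 - 2 + 4*(-5)*(-2)) + 2)*(-2*(5 - 2)) = ((24 - 2 + 40) + 2)*(-2*3) = (62 + 2)*(-6) = 64*(-6) = -384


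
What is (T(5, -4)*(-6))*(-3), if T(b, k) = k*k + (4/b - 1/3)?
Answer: 1482/5 ≈ 296.40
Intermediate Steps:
T(b, k) = -⅓ + k² + 4/b (T(b, k) = k² + (4/b - 1*⅓) = k² + (4/b - ⅓) = k² + (-⅓ + 4/b) = -⅓ + k² + 4/b)
(T(5, -4)*(-6))*(-3) = ((-⅓ + (-4)² + 4/5)*(-6))*(-3) = ((-⅓ + 16 + 4*(⅕))*(-6))*(-3) = ((-⅓ + 16 + ⅘)*(-6))*(-3) = ((247/15)*(-6))*(-3) = -494/5*(-3) = 1482/5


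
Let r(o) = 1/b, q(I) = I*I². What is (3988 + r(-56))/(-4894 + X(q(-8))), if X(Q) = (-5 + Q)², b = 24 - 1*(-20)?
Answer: 19497/1282820 ≈ 0.015199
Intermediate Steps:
q(I) = I³
b = 44 (b = 24 + 20 = 44)
r(o) = 1/44
(3988 + r(-56))/(-4894 + X(q(-8))) = (3988 + 1/44)/(-4894 + (-5 + (-8)³)²) = 175473/(44*(-4894 + (-5 - 512)²)) = 175473/(44*(-4894 + (-517)²)) = 175473/(44*(-4894 + 267289)) = (175473/44)/262395 = (175473/44)*(1/262395) = 19497/1282820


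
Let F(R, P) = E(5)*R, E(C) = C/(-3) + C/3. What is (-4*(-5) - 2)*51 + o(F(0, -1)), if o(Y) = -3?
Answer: 915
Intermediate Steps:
E(C) = 0 (E(C) = C*(-⅓) + C*(⅓) = -C/3 + C/3 = 0)
F(R, P) = 0 (F(R, P) = 0*R = 0)
(-4*(-5) - 2)*51 + o(F(0, -1)) = (-4*(-5) - 2)*51 - 3 = (20 - 2)*51 - 3 = 18*51 - 3 = 918 - 3 = 915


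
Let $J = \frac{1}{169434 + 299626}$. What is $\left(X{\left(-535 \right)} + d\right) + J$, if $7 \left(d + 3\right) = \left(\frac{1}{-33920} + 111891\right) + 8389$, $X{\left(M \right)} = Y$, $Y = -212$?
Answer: $\frac{94488572132419}{5568680320} \approx 16968.0$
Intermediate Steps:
$X{\left(M \right)} = -212$
$J = \frac{1}{469060} \approx 2.1319 \cdot 10^{-6}$
$d = \frac{4079185279}{237440}$ ($d = -3 + \frac{\left(\frac{1}{-33920} + 111891\right) + 8389}{7} = -3 + \frac{\left(- \frac{1}{33920} + 111891\right) + 8389}{7} = -3 + \frac{\frac{3795342719}{33920} + 8389}{7} = -3 + \frac{1}{7} \cdot \frac{4079897599}{33920} = -3 + \frac{4079897599}{237440} = \frac{4079185279}{237440} \approx 17180.0$)
$\left(X{\left(-535 \right)} + d\right) + J = \left(-212 + \frac{4079185279}{237440}\right) + \frac{1}{469060} = \frac{4028847999}{237440} + \frac{1}{469060} = \frac{94488572132419}{5568680320}$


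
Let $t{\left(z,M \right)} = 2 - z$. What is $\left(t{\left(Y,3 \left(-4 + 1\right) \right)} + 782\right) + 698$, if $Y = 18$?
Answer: $1464$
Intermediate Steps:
$\left(t{\left(Y,3 \left(-4 + 1\right) \right)} + 782\right) + 698 = \left(\left(2 - 18\right) + 782\right) + 698 = \left(-16 + 782\right) + 698 = 766 + 698 = 1464$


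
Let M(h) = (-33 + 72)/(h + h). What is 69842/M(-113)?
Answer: -15784292/39 ≈ -4.0473e+5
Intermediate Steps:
M(h) = 39/(2*h) (M(h) = 39/((2*h)) = 39*(1/(2*h)) = 39/(2*h))
69842/M(-113) = 69842/(((39/2)/(-113))) = 69842/(((39/2)*(-1/113))) = 69842/(-39/226) = 69842*(-226/39) = -15784292/39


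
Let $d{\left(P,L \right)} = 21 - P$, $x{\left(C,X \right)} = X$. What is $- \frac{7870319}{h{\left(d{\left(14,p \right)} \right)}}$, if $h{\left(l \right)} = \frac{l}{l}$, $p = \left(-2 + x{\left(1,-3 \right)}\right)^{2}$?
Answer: $-7870319$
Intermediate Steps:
$p = 25$ ($p = \left(-2 - 3\right)^{2} = \left(-5\right)^{2} = 25$)
$h{\left(l \right)} = 1$
$- \frac{7870319}{h{\left(d{\left(14,p \right)} \right)}} = - \frac{7870319}{1} = \left(-7870319\right) 1 = -7870319$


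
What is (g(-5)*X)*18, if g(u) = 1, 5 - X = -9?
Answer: 252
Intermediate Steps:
X = 14 (X = 5 - 1*(-9) = 5 + 9 = 14)
(g(-5)*X)*18 = (1*14)*18 = 14*18 = 252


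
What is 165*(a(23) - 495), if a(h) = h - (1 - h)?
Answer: -74250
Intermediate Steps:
a(h) = -1 + 2*h (a(h) = h + (-1 + h) = -1 + 2*h)
165*(a(23) - 495) = 165*((-1 + 2*23) - 495) = 165*((-1 + 46) - 495) = 165*(45 - 495) = 165*(-450) = -74250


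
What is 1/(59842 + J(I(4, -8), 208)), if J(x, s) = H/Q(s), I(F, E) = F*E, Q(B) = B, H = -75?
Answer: 208/12447061 ≈ 1.6711e-5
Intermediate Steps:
I(F, E) = E*F
J(x, s) = -75/s
1/(59842 + J(I(4, -8), 208)) = 1/(59842 - 75/208) = 1/(12447061/208) = 208/12447061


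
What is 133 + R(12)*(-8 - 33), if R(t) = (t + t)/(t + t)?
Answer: 92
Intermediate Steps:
R(t) = 1 (R(t) = (2*t)/((2*t)) = (2*t)*(1/(2*t)) = 1)
133 + R(12)*(-8 - 33) = 133 + 1*(-8 - 33) = 133 + 1*(-41) = 133 - 41 = 92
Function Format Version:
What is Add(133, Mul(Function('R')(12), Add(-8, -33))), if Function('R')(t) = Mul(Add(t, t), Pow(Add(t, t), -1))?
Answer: 92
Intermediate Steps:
Function('R')(t) = 1 (Function('R')(t) = Mul(Mul(2, t), Pow(Mul(2, t), -1)) = Mul(Mul(2, t), Mul(Rational(1, 2), Pow(t, -1))) = 1)
Add(133, Mul(Function('R')(12), Add(-8, -33))) = Add(133, Mul(1, Add(-8, -33))) = Add(133, Mul(1, -41)) = Add(133, -41) = 92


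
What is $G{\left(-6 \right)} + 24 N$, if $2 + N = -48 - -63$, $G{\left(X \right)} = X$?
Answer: $306$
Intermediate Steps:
$N = 13$ ($N = -2 - -15 = -2 + \left(-48 + 63\right) = -2 + 15 = 13$)
$G{\left(-6 \right)} + 24 N = -6 + 24 \cdot 13 = -6 + 312 = 306$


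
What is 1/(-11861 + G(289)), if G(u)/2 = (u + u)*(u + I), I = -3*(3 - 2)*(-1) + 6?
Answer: 1/332627 ≈ 3.0064e-6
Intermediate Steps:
I = 9 (I = -3*(-1) + 6 = 3 + 6 = 9)
G(u) = 4*u*(9 + u) (G(u) = 2*((u + u)*(u + 9)) = 2*((2*u)*(9 + u)) = 2*(2*u*(9 + u)) = 4*u*(9 + u))
1/(-11861 + G(289)) = 1/(-11861 + 4*289*(9 + 289)) = 1/(-11861 + 4*289*298) = 1/(-11861 + 344488) = 1/332627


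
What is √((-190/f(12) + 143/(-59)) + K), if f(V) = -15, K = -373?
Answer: 4*I*√710301/177 ≈ 19.046*I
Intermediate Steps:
√((-190/f(12) + 143/(-59)) + K) = √((-190/(-15) + 143/(-59)) - 373) = √((-190*(-1/15) + 143*(-1/59)) - 373) = √((38/3 - 143/59) - 373) = √(1813/177 - 373) = √(-64208/177) = 4*I*√710301/177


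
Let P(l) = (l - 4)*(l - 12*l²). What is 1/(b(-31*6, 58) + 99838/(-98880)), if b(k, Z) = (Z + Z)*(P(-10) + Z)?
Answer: 49440/97484160001 ≈ 5.0716e-7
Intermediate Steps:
P(l) = (-4 + l)*(l - 12*l²)
b(k, Z) = 2*Z*(16940 + Z) (b(k, Z) = (Z + Z)*(-10*(-4 - 12*(-10)² + 49*(-10)) + Z) = (2*Z)*(-10*(-4 - 12*100 - 490) + Z) = (2*Z)*(-10*(-4 - 1200 - 490) + Z) = (2*Z)*(-10*(-1694) + Z) = (2*Z)*(16940 + Z) = 2*Z*(16940 + Z))
1/(b(-31*6, 58) + 99838/(-98880)) = 1/(2*58*(16940 + 58) + 99838/(-98880)) = 1/(2*58*16998 + 99838*(-1/98880)) = 1/(1971768 - 49919/49440) = 1/(97484160001/49440) = 49440/97484160001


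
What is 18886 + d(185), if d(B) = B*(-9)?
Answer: 17221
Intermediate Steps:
d(B) = -9*B
18886 + d(185) = 18886 - 9*185 = 18886 - 1665 = 17221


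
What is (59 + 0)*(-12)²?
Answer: 8496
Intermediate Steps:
(59 + 0)*(-12)² = 59*144 = 8496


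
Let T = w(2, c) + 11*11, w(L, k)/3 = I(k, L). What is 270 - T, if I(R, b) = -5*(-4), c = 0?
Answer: 89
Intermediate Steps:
I(R, b) = 20
w(L, k) = 60 (w(L, k) = 3*20 = 60)
T = 181 (T = 60 + 11*11 = 60 + 121 = 181)
270 - T = 270 - 1*181 = 270 - 181 = 89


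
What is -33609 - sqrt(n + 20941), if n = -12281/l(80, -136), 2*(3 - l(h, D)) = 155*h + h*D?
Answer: -33609 - sqrt(12009515826)/757 ≈ -33754.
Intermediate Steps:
l(h, D) = 3 - 155*h/2 - D*h/2 (l(h, D) = 3 - (155*h + h*D)/2 = 3 - (155*h + D*h)/2 = 3 + (-155*h/2 - D*h/2) = 3 - 155*h/2 - D*h/2)
n = 12281/757 (n = -12281/(3 - 155/2*80 - 1/2*(-136)*80) = -12281/(3 - 6200 + 5440) = -12281/(-757) = -12281*(-1/757) = 12281/757 ≈ 16.223)
-33609 - sqrt(n + 20941) = -33609 - sqrt(12281/757 + 20941) = -33609 - sqrt(15864618/757) = -33609 - sqrt(12009515826)/757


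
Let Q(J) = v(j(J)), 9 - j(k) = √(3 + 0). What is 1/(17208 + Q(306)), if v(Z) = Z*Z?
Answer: 1441/24917691 + √3/16611794 ≈ 5.7935e-5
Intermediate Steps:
j(k) = 9 - √3 (j(k) = 9 - √(3 + 0) = 9 - √3)
v(Z) = Z²
Q(J) = (9 - √3)²
1/(17208 + Q(306)) = 1/(17208 + (9 - √3)²)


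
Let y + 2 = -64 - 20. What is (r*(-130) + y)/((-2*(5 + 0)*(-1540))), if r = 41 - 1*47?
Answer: 347/7700 ≈ 0.045065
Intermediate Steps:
r = -6 (r = 41 - 47 = -6)
y = -86 (y = -2 + (-64 - 20) = -2 - 84 = -86)
(r*(-130) + y)/((-2*(5 + 0)*(-1540))) = (-6*(-130) - 86)/((-2*(5 + 0)*(-1540))) = (780 - 86)/((-2*5*(-1540))) = 694/((-10*(-1540))) = 694/15400 = 694*(1/15400) = 347/7700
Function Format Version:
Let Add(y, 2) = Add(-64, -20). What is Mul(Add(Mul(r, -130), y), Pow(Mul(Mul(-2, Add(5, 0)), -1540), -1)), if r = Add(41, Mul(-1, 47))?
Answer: Rational(347, 7700) ≈ 0.045065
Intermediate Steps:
r = -6 (r = Add(41, -47) = -6)
y = -86 (y = Add(-2, Add(-64, -20)) = Add(-2, -84) = -86)
Mul(Add(Mul(r, -130), y), Pow(Mul(Mul(-2, Add(5, 0)), -1540), -1)) = Mul(Add(Mul(-6, -130), -86), Pow(Mul(Mul(-2, Add(5, 0)), -1540), -1)) = Mul(Add(780, -86), Pow(Mul(Mul(-2, 5), -1540), -1)) = Mul(694, Pow(Mul(-10, -1540), -1)) = Mul(694, Pow(15400, -1)) = Mul(694, Rational(1, 15400)) = Rational(347, 7700)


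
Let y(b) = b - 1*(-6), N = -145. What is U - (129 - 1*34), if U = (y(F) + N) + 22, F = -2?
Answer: -214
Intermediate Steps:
y(b) = 6 + b (y(b) = b + 6 = 6 + b)
U = -119 (U = ((6 - 2) - 145) + 22 = (4 - 145) + 22 = -141 + 22 = -119)
U - (129 - 1*34) = -119 - (129 - 1*34) = -119 - (129 - 34) = -119 - 1*95 = -119 - 95 = -214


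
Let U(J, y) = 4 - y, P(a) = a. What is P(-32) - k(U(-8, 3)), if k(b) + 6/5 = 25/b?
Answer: -279/5 ≈ -55.800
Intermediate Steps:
k(b) = -6/5 + 25/b
P(-32) - k(U(-8, 3)) = -32 - (-6/5 + 25/(4 - 1*3)) = -32 - (-6/5 + 25/(4 - 3)) = -32 - (-6/5 + 25/1) = -32 - (-6/5 + 25*1) = -32 - (-6/5 + 25) = -32 - 1*119/5 = -32 - 119/5 = -279/5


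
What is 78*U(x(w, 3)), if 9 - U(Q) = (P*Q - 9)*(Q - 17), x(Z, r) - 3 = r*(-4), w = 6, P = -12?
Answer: 201474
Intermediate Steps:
x(Z, r) = 3 - 4*r (x(Z, r) = 3 + r*(-4) = 3 - 4*r)
U(Q) = 9 - (-17 + Q)*(-9 - 12*Q) (U(Q) = 9 - (-12*Q - 9)*(Q - 17) = 9 - (-9 - 12*Q)*(-17 + Q) = 9 - (-17 + Q)*(-9 - 12*Q))
78*U(x(w, 3)) = 78*(-144 - 195*(3 - 4*3) + 12*(3 - 4*3)**2) = 78*(-144 - 195*(3 - 12) + 12*(3 - 12)**2) = 78*(-144 - 195*(-9) + 12*(-9)**2) = 78*(-144 + 1755 + 12*81) = 78*(-144 + 1755 + 972) = 78*2583 = 201474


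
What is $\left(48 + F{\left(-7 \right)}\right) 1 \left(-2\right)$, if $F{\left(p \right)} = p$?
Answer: $-82$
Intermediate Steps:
$\left(48 + F{\left(-7 \right)}\right) 1 \left(-2\right) = \left(48 - 7\right) 1 \left(-2\right) = 41 \left(-2\right) = -82$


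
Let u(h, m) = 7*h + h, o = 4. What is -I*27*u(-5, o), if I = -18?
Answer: -19440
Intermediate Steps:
u(h, m) = 8*h
-I*27*u(-5, o) = -(-18*27)*8*(-5) = -(-486)*(-40) = -1*19440 = -19440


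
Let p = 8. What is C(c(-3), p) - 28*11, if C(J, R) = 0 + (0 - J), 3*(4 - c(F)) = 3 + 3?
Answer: -310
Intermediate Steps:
c(F) = 2 (c(F) = 4 - (3 + 3)/3 = 4 - 1/3*6 = 4 - 2 = 2)
C(J, R) = -J (C(J, R) = 0 - J = -J)
C(c(-3), p) - 28*11 = -1*2 - 28*11 = -2 - 308 = -310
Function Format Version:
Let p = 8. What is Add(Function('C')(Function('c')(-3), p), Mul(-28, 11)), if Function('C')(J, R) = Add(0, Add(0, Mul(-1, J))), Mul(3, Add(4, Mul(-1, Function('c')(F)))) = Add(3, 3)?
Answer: -310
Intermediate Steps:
Function('c')(F) = 2 (Function('c')(F) = Add(4, Mul(Rational(-1, 3), Add(3, 3))) = Add(4, Mul(Rational(-1, 3), 6)) = Add(4, -2) = 2)
Function('C')(J, R) = Mul(-1, J) (Function('C')(J, R) = Add(0, Mul(-1, J)) = Mul(-1, J))
Add(Function('C')(Function('c')(-3), p), Mul(-28, 11)) = Add(Mul(-1, 2), Mul(-28, 11)) = Add(-2, -308) = -310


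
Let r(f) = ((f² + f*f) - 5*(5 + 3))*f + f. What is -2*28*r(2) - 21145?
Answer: -17673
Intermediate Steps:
r(f) = f + f*(-40 + 2*f²) (r(f) = ((f² + f²) - 5*8)*f + f = (2*f² - 40)*f + f = (-40 + 2*f²)*f + f = f*(-40 + 2*f²) + f = f + f*(-40 + 2*f²))
-2*28*r(2) - 21145 = -2*28*2*(-39 + 2*2²) - 21145 = -56*2*(-39 + 2*4) - 21145 = -56*2*(-39 + 8) - 21145 = -56*2*(-31) - 21145 = -56*(-62) - 21145 = -1*(-3472) - 21145 = 3472 - 21145 = -17673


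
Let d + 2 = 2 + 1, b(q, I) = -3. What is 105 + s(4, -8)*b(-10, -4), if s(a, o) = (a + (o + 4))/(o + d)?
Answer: 105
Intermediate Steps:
d = 1 (d = -2 + (2 + 1) = -2 + 3 = 1)
s(a, o) = (4 + a + o)/(1 + o) (s(a, o) = (a + (o + 4))/(o + 1) = (a + (4 + o))/(1 + o) = (4 + a + o)/(1 + o))
105 + s(4, -8)*b(-10, -4) = 105 + ((4 + 4 - 8)/(1 - 8))*(-3) = 105 + (0/(-7))*(-3) = 105 - 1/7*0*(-3) = 105 + 0*(-3) = 105 + 0 = 105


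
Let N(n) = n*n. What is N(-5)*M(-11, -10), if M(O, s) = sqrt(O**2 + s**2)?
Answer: 25*sqrt(221) ≈ 371.65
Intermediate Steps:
N(n) = n**2
N(-5)*M(-11, -10) = (-5)**2*sqrt((-11)**2 + (-10)**2) = 25*sqrt(121 + 100) = 25*sqrt(221)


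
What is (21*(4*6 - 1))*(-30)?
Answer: -14490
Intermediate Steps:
(21*(4*6 - 1))*(-30) = (21*(24 - 1))*(-30) = (21*23)*(-30) = 483*(-30) = -14490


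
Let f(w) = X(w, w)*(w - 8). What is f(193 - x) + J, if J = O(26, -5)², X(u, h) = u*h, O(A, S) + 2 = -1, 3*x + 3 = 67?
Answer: 130225718/27 ≈ 4.8232e+6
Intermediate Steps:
x = 64/3 (x = -1 + (⅓)*67 = -1 + 67/3 = 64/3 ≈ 21.333)
O(A, S) = -3 (O(A, S) = -2 - 1 = -3)
X(u, h) = h*u
J = 9 (J = (-3)² = 9)
f(w) = w²*(-8 + w) (f(w) = (w*w)*(w - 8) = w²*(-8 + w))
f(193 - x) + J = (193 - 1*64/3)²*(-8 + (193 - 1*64/3)) + 9 = (193 - 64/3)²*(-8 + (193 - 64/3)) + 9 = (515/3)²*(-8 + 515/3) + 9 = (265225/9)*(491/3) + 9 = 130225475/27 + 9 = 130225718/27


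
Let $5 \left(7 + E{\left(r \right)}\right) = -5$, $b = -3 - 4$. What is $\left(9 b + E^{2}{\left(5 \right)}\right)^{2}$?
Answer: $1$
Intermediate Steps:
$b = -7$ ($b = -3 - 4 = -7$)
$E{\left(r \right)} = -8$ ($E{\left(r \right)} = -7 + \frac{1}{5} \left(-5\right) = -7 - 1 = -8$)
$\left(9 b + E^{2}{\left(5 \right)}\right)^{2} = \left(9 \left(-7\right) + \left(-8\right)^{2}\right)^{2} = \left(-63 + 64\right)^{2} = 1^{2} = 1$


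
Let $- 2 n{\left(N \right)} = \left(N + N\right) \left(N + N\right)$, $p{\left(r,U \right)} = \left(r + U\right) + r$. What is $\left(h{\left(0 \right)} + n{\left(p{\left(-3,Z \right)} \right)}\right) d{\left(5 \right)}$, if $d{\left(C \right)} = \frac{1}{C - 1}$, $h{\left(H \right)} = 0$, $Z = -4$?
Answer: $-50$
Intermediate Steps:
$p{\left(r,U \right)} = U + 2 r$ ($p{\left(r,U \right)} = \left(U + r\right) + r = U + 2 r$)
$n{\left(N \right)} = - 2 N^{2}$ ($n{\left(N \right)} = - \frac{\left(N + N\right) \left(N + N\right)}{2} = - \frac{2 N 2 N}{2} = - \frac{4 N^{2}}{2} = - 2 N^{2}$)
$d{\left(C \right)} = \frac{1}{-1 + C}$
$\left(h{\left(0 \right)} + n{\left(p{\left(-3,Z \right)} \right)}\right) d{\left(5 \right)} = \frac{0 - 2 \left(-4 + 2 \left(-3\right)\right)^{2}}{-1 + 5} = \frac{0 - 2 \left(-4 - 6\right)^{2}}{4} = \left(0 - 2 \left(-10\right)^{2}\right) \frac{1}{4} = \left(0 - 200\right) \frac{1}{4} = \left(-200\right) \frac{1}{4} = -50$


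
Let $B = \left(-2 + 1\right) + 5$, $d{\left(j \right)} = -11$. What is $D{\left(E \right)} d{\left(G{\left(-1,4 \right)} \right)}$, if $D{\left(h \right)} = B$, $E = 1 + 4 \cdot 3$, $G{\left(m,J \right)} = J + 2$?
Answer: $-44$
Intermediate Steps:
$G{\left(m,J \right)} = 2 + J$
$B = 4$ ($B = -1 + 5 = 4$)
$E = 13$ ($E = 1 + 12 = 13$)
$D{\left(h \right)} = 4$
$D{\left(E \right)} d{\left(G{\left(-1,4 \right)} \right)} = 4 \left(-11\right) = -44$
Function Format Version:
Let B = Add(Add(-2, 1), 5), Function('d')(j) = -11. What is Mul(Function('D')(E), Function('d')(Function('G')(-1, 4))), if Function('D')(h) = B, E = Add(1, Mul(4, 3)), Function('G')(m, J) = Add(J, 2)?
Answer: -44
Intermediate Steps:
Function('G')(m, J) = Add(2, J)
B = 4 (B = Add(-1, 5) = 4)
E = 13 (E = Add(1, 12) = 13)
Function('D')(h) = 4
Mul(Function('D')(E), Function('d')(Function('G')(-1, 4))) = Mul(4, -11) = -44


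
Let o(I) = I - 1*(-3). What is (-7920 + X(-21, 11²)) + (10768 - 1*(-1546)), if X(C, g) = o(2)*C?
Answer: 4289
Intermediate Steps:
o(I) = 3 + I (o(I) = I + 3 = 3 + I)
X(C, g) = 5*C (X(C, g) = (3 + 2)*C = 5*C)
(-7920 + X(-21, 11²)) + (10768 - 1*(-1546)) = (-7920 + 5*(-21)) + (10768 - 1*(-1546)) = (-7920 - 105) + (10768 + 1546) = -8025 + 12314 = 4289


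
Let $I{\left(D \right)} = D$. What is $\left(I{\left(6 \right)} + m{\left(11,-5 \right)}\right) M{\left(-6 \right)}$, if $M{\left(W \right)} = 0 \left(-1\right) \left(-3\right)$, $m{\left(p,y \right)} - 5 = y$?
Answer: $0$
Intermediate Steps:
$m{\left(p,y \right)} = 5 + y$
$M{\left(W \right)} = 0$ ($M{\left(W \right)} = 0 \left(-3\right) = 0$)
$\left(I{\left(6 \right)} + m{\left(11,-5 \right)}\right) M{\left(-6 \right)} = \left(6 + \left(5 - 5\right)\right) 0 = \left(6 + 0\right) 0 = 6 \cdot 0 = 0$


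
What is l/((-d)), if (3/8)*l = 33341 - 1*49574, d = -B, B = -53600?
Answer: 5411/6700 ≈ 0.80761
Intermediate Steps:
d = 53600 (d = -1*(-53600) = 53600)
l = -43288 (l = 8*(33341 - 1*49574)/3 = 8*(33341 - 49574)/3 = (8/3)*(-16233) = -43288)
l/((-d)) = -43288/((-1*53600)) = -43288/(-53600) = -43288*(-1/53600) = 5411/6700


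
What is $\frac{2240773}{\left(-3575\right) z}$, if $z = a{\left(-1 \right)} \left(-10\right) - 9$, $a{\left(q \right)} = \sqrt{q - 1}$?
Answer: $\frac{20166957}{1004575} - \frac{4481546 i \sqrt{2}}{200915} \approx 20.075 - 31.545 i$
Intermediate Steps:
$a{\left(q \right)} = \sqrt{-1 + q}$
$z = -9 - 10 i \sqrt{2}$ ($z = \sqrt{-1 - 1} \left(-10\right) - 9 = \sqrt{-2} \left(-10\right) - 9 = i \sqrt{2} \left(-10\right) - 9 = - 10 i \sqrt{2} - 9 = -9 - 10 i \sqrt{2} \approx -9.0 - 14.142 i$)
$\frac{2240773}{\left(-3575\right) z} = \frac{2240773}{\left(-3575\right) \left(-9 - 10 i \sqrt{2}\right)} = \frac{2240773}{32175 + 35750 i \sqrt{2}}$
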